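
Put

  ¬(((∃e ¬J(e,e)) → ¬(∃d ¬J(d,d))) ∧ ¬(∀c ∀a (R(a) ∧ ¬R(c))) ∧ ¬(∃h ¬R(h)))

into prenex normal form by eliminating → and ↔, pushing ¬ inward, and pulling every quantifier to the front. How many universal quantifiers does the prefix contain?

2

Eliminate → and ↔ using ¬ and ∨.
  ¬((¬(∃e ¬J(e,e)) ∨ ¬(∃d ¬J(d,d))) ∧ ¬(∀c ∀a (R(a) ∧ ¬R(c))) ∧ ¬(∃h ¬R(h)))
Drive negations inward (¬∀x A ≡ ∃x ¬A, ¬∃x A ≡ ∀x ¬A, De Morgan for ∧/∨):
  (∃e ¬J(e,e)) ∧ (∃d ¬J(d,d)) ∨ (∀c ∀a (R(a) ∧ ¬R(c))) ∨ (∃h ¬R(h))
All bound variables are already distinct, so no renaming is needed.
Finally move all quantifiers to the prefix:
  ∃e ∃d ∀c ∀a ∃h (¬J(e,e) ∧ ¬J(d,d) ∨ R(a) ∧ ¬R(c) ∨ ¬R(h))
The prefix is ∃e ∃d ∀c ∀a ∃h: 2 universal, 3 existential.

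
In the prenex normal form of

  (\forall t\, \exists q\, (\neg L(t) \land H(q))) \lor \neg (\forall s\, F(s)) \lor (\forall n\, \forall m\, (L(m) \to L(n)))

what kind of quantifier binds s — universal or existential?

Rewrite implications/biconditionals: A → B as ¬A ∨ B.
  (\forall t\, \exists q\, (\neg L(t) \land H(q))) \lor \neg (\forall s\, F(s)) \lor (\forall n\, \forall m\, (\neg L(m) \lor L(n)))
Push ¬ through the quantifiers and connectives to reach negation normal form:
  (\forall t\, \exists q\, (\neg L(t) \land H(q))) \lor (\exists s\, \neg F(s)) \lor (\forall n\, \forall m\, (\neg L(m) \lor L(n)))
Pull the quantifiers to the front (each side's bound variable is not free in the other side):
  \forall t\, \exists q\, \exists s\, \forall n\, \forall m\, (\neg L(t) \land H(q) \lor \neg F(s) \lor \neg L(m) \lor L(n))
The quantifier \forall s sits under an odd number of negations (counting the antecedent side of each →), so it flips to \exists s.

existential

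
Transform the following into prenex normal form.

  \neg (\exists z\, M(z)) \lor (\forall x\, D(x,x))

Drive negations inward (¬∀x A ≡ ∃x ¬A, ¬∃x A ≡ ∀x ¬A, De Morgan for ∧/∨):
  (\forall z\, \neg M(z)) \lor (\forall x\, D(x,x))
All bound variables are already distinct, so no renaming is needed.
Finally move all quantifiers to the prefix:
  \forall z\, \forall x\, (\neg M(z) \lor D(x,x))

\forall z\, \forall x\, (\neg M(z) \lor D(x,x))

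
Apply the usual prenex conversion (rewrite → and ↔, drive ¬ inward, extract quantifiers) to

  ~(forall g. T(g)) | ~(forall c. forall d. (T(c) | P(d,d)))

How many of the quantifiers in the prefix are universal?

Drive negations inward (¬∀x A ≡ ∃x ¬A, ¬∃x A ≡ ∀x ¬A, De Morgan for ∧/∨):
  (exists g. ~T(g)) | (exists c. exists d. (~T(c) & ~P(d,d)))
Extract every quantifier outward, since the variables are now distinct and don't occur free across branches:
  exists g. exists c. exists d. (~T(g) | ~T(c) & ~P(d,d))
The prefix is exists g exists c exists d: 0 universal, 3 existential.

0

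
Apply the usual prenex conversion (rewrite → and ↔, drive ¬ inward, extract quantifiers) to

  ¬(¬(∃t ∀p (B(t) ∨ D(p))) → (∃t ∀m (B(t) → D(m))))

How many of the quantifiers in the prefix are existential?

2

Rewrite implications/biconditionals: A → B as ¬A ∨ B.
  ¬(¬¬(∃t ∀p (B(t) ∨ D(p))) ∨ (∃t ∀m (¬B(t) ∨ D(m))))
Push ¬ through the quantifiers and connectives to reach negation normal form:
  (∀t ∃p (¬B(t) ∧ ¬D(p))) ∧ (∀t ∃m (B(t) ∧ ¬D(m)))
Rename bound variables to avoid capture: t↦r.
  (∀t ∃p (¬B(t) ∧ ¬D(p))) ∧ (∀r ∃m (B(r) ∧ ¬D(m)))
Pull the quantifiers to the front (each side's bound variable is not free in the other side):
  ∀t ∃p ∀r ∃m (¬B(t) ∧ ¬D(p) ∧ B(r) ∧ ¬D(m))
The prefix is ∀t ∃p ∀r ∃m: 2 universal, 2 existential.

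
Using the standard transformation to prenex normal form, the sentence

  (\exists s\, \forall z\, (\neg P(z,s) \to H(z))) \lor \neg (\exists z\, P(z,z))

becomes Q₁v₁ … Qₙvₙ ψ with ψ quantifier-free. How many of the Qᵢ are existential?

Rewrite implications/biconditionals: A → B as ¬A ∨ B.
  (\exists s\, \forall z\, (\neg \neg P(z,s) \lor H(z))) \lor \neg (\exists z\, P(z,z))
Drive negations inward (¬∀x A ≡ ∃x ¬A, ¬∃x A ≡ ∀x ¬A, De Morgan for ∧/∨):
  (\exists s\, \forall z\, (P(z,s) \lor H(z))) \lor (\forall z\, \neg P(z,z))
Rename bound variables to avoid capture: z↦a.
  (\exists s\, \forall z\, (P(z,s) \lor H(z))) \lor (\forall a\, \neg P(a,a))
Finally move all quantifiers to the prefix:
  \exists s\, \forall z\, \forall a\, (P(z,s) \lor H(z) \lor \neg P(a,a))
The prefix is \exists s \forall z \forall a: 2 universal, 1 existential.

1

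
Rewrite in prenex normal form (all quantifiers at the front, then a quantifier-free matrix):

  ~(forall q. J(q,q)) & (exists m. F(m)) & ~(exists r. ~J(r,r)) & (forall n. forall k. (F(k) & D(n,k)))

Move each ¬ inward, flipping quantifiers it crosses:
  (exists q. ~J(q,q)) & (exists m. F(m)) & (forall r. J(r,r)) & (forall n. forall k. (F(k) & D(n,k)))
All bound variables are already distinct, so no renaming is needed.
Finally move all quantifiers to the prefix:
  exists q. exists m. forall r. forall n. forall k. (~J(q,q) & F(m) & J(r,r) & F(k) & D(n,k))

exists q. exists m. forall r. forall n. forall k. (~J(q,q) & F(m) & J(r,r) & F(k) & D(n,k))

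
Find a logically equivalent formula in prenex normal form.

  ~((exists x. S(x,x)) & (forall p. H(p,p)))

forall x. exists p. (~S(x,x) | ~H(p,p))

Push ¬ through the quantifiers and connectives to reach negation normal form:
  (forall x. ~S(x,x)) | (exists p. ~H(p,p))
Extract every quantifier outward, since the variables are now distinct and don't occur free across branches:
  forall x. exists p. (~S(x,x) | ~H(p,p))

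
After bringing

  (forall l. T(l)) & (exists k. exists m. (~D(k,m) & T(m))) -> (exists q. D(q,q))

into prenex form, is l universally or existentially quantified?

First replace A → B with ¬A ∨ B.
  ~((forall l. T(l)) & (exists k. exists m. (~D(k,m) & T(m)))) | (exists q. D(q,q))
Push ¬ through the quantifiers and connectives to reach negation normal form:
  (exists l. ~T(l)) | (forall k. forall m. (D(k,m) | ~T(m))) | (exists q. D(q,q))
Pull the quantifiers to the front (each side's bound variable is not free in the other side):
  exists l. forall k. forall m. exists q. (~T(l) | D(k,m) | ~T(m) | D(q,q))
The quantifier forall l sits under an odd number of negations (counting the antecedent side of each →), so it flips to exists l.

existential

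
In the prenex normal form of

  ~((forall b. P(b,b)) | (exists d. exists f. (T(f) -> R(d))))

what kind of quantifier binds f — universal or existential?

Eliminate → and ↔ using ¬ and ∨.
  ~((forall b. P(b,b)) | (exists d. exists f. (~T(f) | R(d))))
Drive negations inward (¬∀x A ≡ ∃x ¬A, ¬∃x A ≡ ∀x ¬A, De Morgan for ∧/∨):
  (exists b. ~P(b,b)) & (forall d. forall f. (T(f) & ~R(d)))
All bound variables are already distinct, so no renaming is needed.
Extract every quantifier outward, since the variables are now distinct and don't occur free across branches:
  exists b. forall d. forall f. (~P(b,b) & T(f) & ~R(d))
The quantifier exists f sits under an odd number of negations (counting the antecedent side of each →), so it flips to forall f.

universal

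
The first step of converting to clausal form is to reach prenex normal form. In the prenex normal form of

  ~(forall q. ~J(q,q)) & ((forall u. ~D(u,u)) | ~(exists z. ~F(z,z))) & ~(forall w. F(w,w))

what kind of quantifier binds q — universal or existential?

existential

Move each ¬ inward, flipping quantifiers it crosses:
  (exists q. J(q,q)) & ((forall u. ~D(u,u)) | (forall z. F(z,z))) & (exists w. ~F(w,w))
All bound variables are already distinct, so no renaming is needed.
Pull the quantifiers to the front (each side's bound variable is not free in the other side):
  exists q. forall u. forall z. exists w. (J(q,q) & (~D(u,u) | F(z,z)) & ~F(w,w))
The quantifier forall q sits under an odd number of negations, so it flips to exists q.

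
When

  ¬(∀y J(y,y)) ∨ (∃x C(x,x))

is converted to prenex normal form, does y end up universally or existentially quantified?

Move each ¬ inward, flipping quantifiers it crosses:
  (∃y ¬J(y,y)) ∨ (∃x C(x,x))
Extract every quantifier outward, since the variables are now distinct and don't occur free across branches:
  ∃y ∃x (¬J(y,y) ∨ C(x,x))
The quantifier ∀y sits under an odd number of negations, so it flips to ∃y.

existential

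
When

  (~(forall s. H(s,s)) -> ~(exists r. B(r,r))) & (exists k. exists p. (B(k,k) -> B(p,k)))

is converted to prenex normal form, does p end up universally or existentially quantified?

First replace A → B with ¬A ∨ B.
  (~~(forall s. H(s,s)) | ~(exists r. B(r,r))) & (exists k. exists p. (~B(k,k) | B(p,k)))
Drive negations inward (¬∀x A ≡ ∃x ¬A, ¬∃x A ≡ ∀x ¬A, De Morgan for ∧/∨):
  ((forall s. H(s,s)) | (forall r. ~B(r,r))) & (exists k. exists p. (~B(k,k) | B(p,k)))
All bound variables are already distinct, so no renaming is needed.
Extract every quantifier outward, since the variables are now distinct and don't occur free across branches:
  forall s. forall r. exists k. exists p. ((H(s,s) | ~B(r,r)) & (~B(k,k) | B(p,k)))
The quantifier exists p sits under an even number of negations (counting the antecedent side of each →), so it remains existential.

existential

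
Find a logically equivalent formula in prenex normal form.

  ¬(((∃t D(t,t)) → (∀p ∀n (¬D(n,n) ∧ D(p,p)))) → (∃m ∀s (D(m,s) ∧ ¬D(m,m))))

∀t ∀p ∀n ∀m ∃s ((¬D(t,t) ∨ ¬D(n,n) ∧ D(p,p)) ∧ (¬D(m,s) ∨ D(m,m)))

First replace A → B with ¬A ∨ B.
  ¬(¬(¬(∃t D(t,t)) ∨ (∀p ∀n (¬D(n,n) ∧ D(p,p)))) ∨ (∃m ∀s (D(m,s) ∧ ¬D(m,m))))
Move each ¬ inward, flipping quantifiers it crosses:
  ((∀t ¬D(t,t)) ∨ (∀p ∀n (¬D(n,n) ∧ D(p,p)))) ∧ (∀m ∃s (¬D(m,s) ∨ D(m,m)))
All bound variables are already distinct, so no renaming is needed.
Finally move all quantifiers to the prefix:
  ∀t ∀p ∀n ∀m ∃s ((¬D(t,t) ∨ ¬D(n,n) ∧ D(p,p)) ∧ (¬D(m,s) ∨ D(m,m)))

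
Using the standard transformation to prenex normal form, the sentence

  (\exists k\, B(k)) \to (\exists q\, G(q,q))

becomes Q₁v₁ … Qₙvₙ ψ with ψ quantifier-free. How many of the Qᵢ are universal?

1

Rewrite implications/biconditionals: A → B as ¬A ∨ B.
  \neg (\exists k\, B(k)) \lor (\exists q\, G(q,q))
Move each ¬ inward, flipping quantifiers it crosses:
  (\forall k\, \neg B(k)) \lor (\exists q\, G(q,q))
All bound variables are already distinct, so no renaming is needed.
Pull the quantifiers to the front (each side's bound variable is not free in the other side):
  \forall k\, \exists q\, (\neg B(k) \lor G(q,q))
The prefix is \forall k \exists q: 1 universal, 1 existential.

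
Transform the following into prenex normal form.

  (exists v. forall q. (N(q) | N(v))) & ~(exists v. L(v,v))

exists v. forall q. forall v1. ((N(q) | N(v)) & ~L(v1,v1))

Push ¬ through the quantifiers and connectives to reach negation normal form:
  (exists v. forall q. (N(q) | N(v))) & (forall v. ~L(v,v))
Standardize variables apart so no two quantifiers bind the same name: v↦v1.
  (exists v. forall q. (N(q) | N(v))) & (forall v1. ~L(v1,v1))
Pull the quantifiers to the front (each side's bound variable is not free in the other side):
  exists v. forall q. forall v1. ((N(q) | N(v)) & ~L(v1,v1))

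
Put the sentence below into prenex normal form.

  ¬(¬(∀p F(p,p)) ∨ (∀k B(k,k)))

∀p ∃k (F(p,p) ∧ ¬B(k,k))

Move each ¬ inward, flipping quantifiers it crosses:
  (∀p F(p,p)) ∧ (∃k ¬B(k,k))
All bound variables are already distinct, so no renaming is needed.
Finally move all quantifiers to the prefix:
  ∀p ∃k (F(p,p) ∧ ¬B(k,k))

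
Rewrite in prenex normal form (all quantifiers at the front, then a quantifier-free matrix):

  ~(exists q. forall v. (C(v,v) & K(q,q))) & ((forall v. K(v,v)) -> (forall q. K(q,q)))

Eliminate → and ↔ using ¬ and ∨.
  ~(exists q. forall v. (C(v,v) & K(q,q))) & (~(forall v. K(v,v)) | (forall q. K(q,q)))
Drive negations inward (¬∀x A ≡ ∃x ¬A, ¬∃x A ≡ ∀x ¬A, De Morgan for ∧/∨):
  (forall q. exists v. (~C(v,v) | ~K(q,q))) & ((exists v. ~K(v,v)) | (forall q. K(q,q)))
Standardize variables apart so no two quantifiers bind the same name: v↦u1, q↦z1.
  (forall q. exists v. (~C(v,v) | ~K(q,q))) & ((exists u1. ~K(u1,u1)) | (forall z1. K(z1,z1)))
Extract every quantifier outward, since the variables are now distinct and don't occur free across branches:
  forall q. exists v. exists u1. forall z1. ((~C(v,v) | ~K(q,q)) & (~K(u1,u1) | K(z1,z1)))

forall q. exists v. exists u1. forall z1. ((~C(v,v) | ~K(q,q)) & (~K(u1,u1) | K(z1,z1)))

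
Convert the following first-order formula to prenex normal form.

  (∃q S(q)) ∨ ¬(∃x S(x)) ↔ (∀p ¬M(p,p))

∀q ∃x ∀p ∃x1 ∃y1 ∀s ((¬S(q) ∧ S(x) ∨ ¬M(p,p)) ∧ (M(x1,x1) ∨ S(y1) ∨ ¬S(s)))

Rewrite implications/biconditionals: A → B as ¬A ∨ B; A ↔ B as (¬A ∨ B) ∧ (¬B ∨ A).
  (¬((∃q S(q)) ∨ ¬(∃x S(x))) ∨ (∀p ¬M(p,p))) ∧ (¬(∀p ¬M(p,p)) ∨ (∃q S(q)) ∨ ¬(∃x S(x)))
Move each ¬ inward, flipping quantifiers it crosses:
  ((∀q ¬S(q)) ∧ (∃x S(x)) ∨ (∀p ¬M(p,p))) ∧ ((∃p M(p,p)) ∨ (∃q S(q)) ∨ (∀x ¬S(x)))
Standardize variables apart so no two quantifiers bind the same name: p↦x1, q↦y1, x↦s.
  ((∀q ¬S(q)) ∧ (∃x S(x)) ∨ (∀p ¬M(p,p))) ∧ ((∃x1 M(x1,x1)) ∨ (∃y1 S(y1)) ∨ (∀s ¬S(s)))
Extract every quantifier outward, since the variables are now distinct and don't occur free across branches:
  ∀q ∃x ∀p ∃x1 ∃y1 ∀s ((¬S(q) ∧ S(x) ∨ ¬M(p,p)) ∧ (M(x1,x1) ∨ S(y1) ∨ ¬S(s)))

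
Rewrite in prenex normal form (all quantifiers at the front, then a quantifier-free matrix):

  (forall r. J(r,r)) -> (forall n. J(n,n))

First replace A → B with ¬A ∨ B.
  ~(forall r. J(r,r)) | (forall n. J(n,n))
Move each ¬ inward, flipping quantifiers it crosses:
  (exists r. ~J(r,r)) | (forall n. J(n,n))
All bound variables are already distinct, so no renaming is needed.
Finally move all quantifiers to the prefix:
  exists r. forall n. (~J(r,r) | J(n,n))

exists r. forall n. (~J(r,r) | J(n,n))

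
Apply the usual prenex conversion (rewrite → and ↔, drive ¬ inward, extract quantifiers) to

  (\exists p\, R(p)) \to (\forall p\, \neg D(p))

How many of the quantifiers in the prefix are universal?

First replace A → B with ¬A ∨ B.
  \neg (\exists p\, R(p)) \lor (\forall p\, \neg D(p))
Push ¬ through the quantifiers and connectives to reach negation normal form:
  (\forall p\, \neg R(p)) \lor (\forall p\, \neg D(p))
Standardize variables apart so no two quantifiers bind the same name: p↦z1.
  (\forall p\, \neg R(p)) \lor (\forall z1\, \neg D(z1))
Extract every quantifier outward, since the variables are now distinct and don't occur free across branches:
  \forall p\, \forall z1\, (\neg R(p) \lor \neg D(z1))
The prefix is \forall p \forall z1: 2 universal, 0 existential.

2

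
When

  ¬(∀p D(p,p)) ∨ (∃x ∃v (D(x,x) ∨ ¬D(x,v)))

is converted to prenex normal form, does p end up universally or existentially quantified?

Push ¬ through the quantifiers and connectives to reach negation normal form:
  (∃p ¬D(p,p)) ∨ (∃x ∃v (D(x,x) ∨ ¬D(x,v)))
All bound variables are already distinct, so no renaming is needed.
Finally move all quantifiers to the prefix:
  ∃p ∃x ∃v (¬D(p,p) ∨ D(x,x) ∨ ¬D(x,v))
The quantifier ∀p sits under an odd number of negations, so it flips to ∃p.

existential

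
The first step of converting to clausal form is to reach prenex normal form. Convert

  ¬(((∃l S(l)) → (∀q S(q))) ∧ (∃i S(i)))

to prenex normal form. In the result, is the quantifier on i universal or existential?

First replace A → B with ¬A ∨ B.
  ¬((¬(∃l S(l)) ∨ (∀q S(q))) ∧ (∃i S(i)))
Push ¬ through the quantifiers and connectives to reach negation normal form:
  (∃l S(l)) ∧ (∃q ¬S(q)) ∨ (∀i ¬S(i))
Finally move all quantifiers to the prefix:
  ∃l ∃q ∀i (S(l) ∧ ¬S(q) ∨ ¬S(i))
The quantifier ∃i sits under an odd number of negations (counting the antecedent side of each →), so it flips to ∀i.

universal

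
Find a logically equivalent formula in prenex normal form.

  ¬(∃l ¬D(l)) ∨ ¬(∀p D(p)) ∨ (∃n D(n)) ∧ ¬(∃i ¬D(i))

Drive negations inward (¬∀x A ≡ ∃x ¬A, ¬∃x A ≡ ∀x ¬A, De Morgan for ∧/∨):
  (∀l D(l)) ∨ (∃p ¬D(p)) ∨ (∃n D(n)) ∧ (∀i D(i))
All bound variables are already distinct, so no renaming is needed.
Extract every quantifier outward, since the variables are now distinct and don't occur free across branches:
  ∀l ∃p ∃n ∀i (D(l) ∨ ¬D(p) ∨ D(n) ∧ D(i))

∀l ∃p ∃n ∀i (D(l) ∨ ¬D(p) ∨ D(n) ∧ D(i))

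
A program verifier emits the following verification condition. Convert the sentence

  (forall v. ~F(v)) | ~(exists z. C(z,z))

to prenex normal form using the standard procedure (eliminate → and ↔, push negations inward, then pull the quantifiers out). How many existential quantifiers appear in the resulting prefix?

0

Drive negations inward (¬∀x A ≡ ∃x ¬A, ¬∃x A ≡ ∀x ¬A, De Morgan for ∧/∨):
  (forall v. ~F(v)) | (forall z. ~C(z,z))
Extract every quantifier outward, since the variables are now distinct and don't occur free across branches:
  forall v. forall z. (~F(v) | ~C(z,z))
The prefix is forall v forall z: 2 universal, 0 existential.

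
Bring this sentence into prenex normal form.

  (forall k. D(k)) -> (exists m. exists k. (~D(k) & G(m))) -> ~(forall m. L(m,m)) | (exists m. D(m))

Rewrite implications/biconditionals: A → B as ¬A ∨ B.
  ~(forall k. D(k)) | ~(exists m. exists k. (~D(k) & G(m))) | ~(forall m. L(m,m)) | (exists m. D(m))
Drive negations inward (¬∀x A ≡ ∃x ¬A, ¬∃x A ≡ ∀x ¬A, De Morgan for ∧/∨):
  (exists k. ~D(k)) | (forall m. forall k. (D(k) | ~G(m))) | (exists m. ~L(m,m)) | (exists m. D(m))
Give each quantifier a distinct variable: k↦u, m↦x, m↦s.
  (exists k. ~D(k)) | (forall m. forall u. (D(u) | ~G(m))) | (exists x. ~L(x,x)) | (exists s. D(s))
Finally move all quantifiers to the prefix:
  exists k. forall m. forall u. exists x. exists s. (~D(k) | D(u) | ~G(m) | ~L(x,x) | D(s))

exists k. forall m. forall u. exists x. exists s. (~D(k) | D(u) | ~G(m) | ~L(x,x) | D(s))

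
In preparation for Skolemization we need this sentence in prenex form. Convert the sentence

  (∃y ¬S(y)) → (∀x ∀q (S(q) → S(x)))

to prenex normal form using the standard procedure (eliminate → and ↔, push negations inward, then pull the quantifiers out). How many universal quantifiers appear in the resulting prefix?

3

First replace A → B with ¬A ∨ B.
  ¬(∃y ¬S(y)) ∨ (∀x ∀q (¬S(q) ∨ S(x)))
Drive negations inward (¬∀x A ≡ ∃x ¬A, ¬∃x A ≡ ∀x ¬A, De Morgan for ∧/∨):
  (∀y S(y)) ∨ (∀x ∀q (¬S(q) ∨ S(x)))
All bound variables are already distinct, so no renaming is needed.
Finally move all quantifiers to the prefix:
  ∀y ∀x ∀q (S(y) ∨ ¬S(q) ∨ S(x))
The prefix is ∀y ∀x ∀q: 3 universal, 0 existential.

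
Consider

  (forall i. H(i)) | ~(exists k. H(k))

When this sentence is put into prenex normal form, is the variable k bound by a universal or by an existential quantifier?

universal

Move each ¬ inward, flipping quantifiers it crosses:
  (forall i. H(i)) | (forall k. ~H(k))
Finally move all quantifiers to the prefix:
  forall i. forall k. (H(i) | ~H(k))
The quantifier exists k sits under an odd number of negations, so it flips to forall k.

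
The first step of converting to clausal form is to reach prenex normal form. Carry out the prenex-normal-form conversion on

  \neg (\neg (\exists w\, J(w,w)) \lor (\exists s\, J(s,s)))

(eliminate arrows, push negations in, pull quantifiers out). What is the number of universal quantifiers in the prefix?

Push ¬ through the quantifiers and connectives to reach negation normal form:
  (\exists w\, J(w,w)) \land (\forall s\, \neg J(s,s))
Extract every quantifier outward, since the variables are now distinct and don't occur free across branches:
  \exists w\, \forall s\, (J(w,w) \land \neg J(s,s))
The prefix is \exists w \forall s: 1 universal, 1 existential.

1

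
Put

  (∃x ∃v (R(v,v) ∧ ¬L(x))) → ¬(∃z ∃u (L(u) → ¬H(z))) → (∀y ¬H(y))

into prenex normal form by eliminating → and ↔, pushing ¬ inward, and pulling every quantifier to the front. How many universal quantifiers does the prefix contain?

3

Rewrite implications/biconditionals: A → B as ¬A ∨ B.
  ¬(∃x ∃v (R(v,v) ∧ ¬L(x))) ∨ ¬¬(∃z ∃u (¬L(u) ∨ ¬H(z))) ∨ (∀y ¬H(y))
Push ¬ through the quantifiers and connectives to reach negation normal form:
  (∀x ∀v (¬R(v,v) ∨ L(x))) ∨ (∃z ∃u (¬L(u) ∨ ¬H(z))) ∨ (∀y ¬H(y))
All bound variables are already distinct, so no renaming is needed.
Finally move all quantifiers to the prefix:
  ∀x ∀v ∃z ∃u ∀y (¬R(v,v) ∨ L(x) ∨ ¬L(u) ∨ ¬H(z) ∨ ¬H(y))
The prefix is ∀x ∀v ∃z ∃u ∀y: 3 universal, 2 existential.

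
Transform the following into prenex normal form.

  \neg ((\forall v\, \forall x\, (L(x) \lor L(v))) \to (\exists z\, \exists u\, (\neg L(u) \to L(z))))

Rewrite implications/biconditionals: A → B as ¬A ∨ B.
  \neg (\neg (\forall v\, \forall x\, (L(x) \lor L(v))) \lor (\exists z\, \exists u\, (\neg \neg L(u) \lor L(z))))
Move each ¬ inward, flipping quantifiers it crosses:
  (\forall v\, \forall x\, (L(x) \lor L(v))) \land (\forall z\, \forall u\, (\neg L(u) \land \neg L(z)))
Finally move all quantifiers to the prefix:
  \forall v\, \forall x\, \forall z\, \forall u\, ((L(x) \lor L(v)) \land \neg L(u) \land \neg L(z))

\forall v\, \forall x\, \forall z\, \forall u\, ((L(x) \lor L(v)) \land \neg L(u) \land \neg L(z))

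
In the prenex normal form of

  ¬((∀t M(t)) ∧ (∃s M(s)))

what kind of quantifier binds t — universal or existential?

existential

Push ¬ through the quantifiers and connectives to reach negation normal form:
  (∃t ¬M(t)) ∨ (∀s ¬M(s))
Finally move all quantifiers to the prefix:
  ∃t ∀s (¬M(t) ∨ ¬M(s))
The quantifier ∀t sits under an odd number of negations, so it flips to ∃t.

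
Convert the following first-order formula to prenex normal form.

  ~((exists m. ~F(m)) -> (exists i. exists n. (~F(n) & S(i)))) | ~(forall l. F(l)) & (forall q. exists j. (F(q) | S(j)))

exists m. forall i. forall n. exists l. forall q. exists j. (~F(m) & (F(n) | ~S(i)) | ~F(l) & (F(q) | S(j)))

Rewrite implications/biconditionals: A → B as ¬A ∨ B.
  ~(~(exists m. ~F(m)) | (exists i. exists n. (~F(n) & S(i)))) | ~(forall l. F(l)) & (forall q. exists j. (F(q) | S(j)))
Move each ¬ inward, flipping quantifiers it crosses:
  (exists m. ~F(m)) & (forall i. forall n. (F(n) | ~S(i))) | (exists l. ~F(l)) & (forall q. exists j. (F(q) | S(j)))
Pull the quantifiers to the front (each side's bound variable is not free in the other side):
  exists m. forall i. forall n. exists l. forall q. exists j. (~F(m) & (F(n) | ~S(i)) | ~F(l) & (F(q) | S(j)))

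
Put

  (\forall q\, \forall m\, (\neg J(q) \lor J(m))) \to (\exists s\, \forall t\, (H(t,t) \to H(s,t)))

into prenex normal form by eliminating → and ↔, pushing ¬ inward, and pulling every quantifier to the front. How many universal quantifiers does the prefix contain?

1

Eliminate → and ↔ using ¬ and ∨.
  \neg (\forall q\, \forall m\, (\neg J(q) \lor J(m))) \lor (\exists s\, \forall t\, (\neg H(t,t) \lor H(s,t)))
Move each ¬ inward, flipping quantifiers it crosses:
  (\exists q\, \exists m\, (J(q) \land \neg J(m))) \lor (\exists s\, \forall t\, (\neg H(t,t) \lor H(s,t)))
Finally move all quantifiers to the prefix:
  \exists q\, \exists m\, \exists s\, \forall t\, (J(q) \land \neg J(m) \lor \neg H(t,t) \lor H(s,t))
The prefix is \exists q \exists m \exists s \forall t: 1 universal, 3 existential.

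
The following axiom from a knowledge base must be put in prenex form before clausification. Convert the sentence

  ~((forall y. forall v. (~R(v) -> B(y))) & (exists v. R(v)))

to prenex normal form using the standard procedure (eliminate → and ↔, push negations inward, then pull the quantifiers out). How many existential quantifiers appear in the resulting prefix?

2

Rewrite implications/biconditionals: A → B as ¬A ∨ B.
  ~((forall y. forall v. (~~R(v) | B(y))) & (exists v. R(v)))
Push ¬ through the quantifiers and connectives to reach negation normal form:
  (exists y. exists v. (~R(v) & ~B(y))) | (forall v. ~R(v))
Rename bound variables to avoid capture: v↦z.
  (exists y. exists v. (~R(v) & ~B(y))) | (forall z. ~R(z))
Pull the quantifiers to the front (each side's bound variable is not free in the other side):
  exists y. exists v. forall z. (~R(v) & ~B(y) | ~R(z))
The prefix is exists y exists v forall z: 1 universal, 2 existential.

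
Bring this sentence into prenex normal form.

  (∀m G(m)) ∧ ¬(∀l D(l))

Push ¬ through the quantifiers and connectives to reach negation normal form:
  (∀m G(m)) ∧ (∃l ¬D(l))
All bound variables are already distinct, so no renaming is needed.
Extract every quantifier outward, since the variables are now distinct and don't occur free across branches:
  ∀m ∃l (G(m) ∧ ¬D(l))

∀m ∃l (G(m) ∧ ¬D(l))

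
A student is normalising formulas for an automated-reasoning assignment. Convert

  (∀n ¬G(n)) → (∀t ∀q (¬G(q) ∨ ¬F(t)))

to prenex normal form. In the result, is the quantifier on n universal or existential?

existential

Rewrite implications/biconditionals: A → B as ¬A ∨ B.
  ¬(∀n ¬G(n)) ∨ (∀t ∀q (¬G(q) ∨ ¬F(t)))
Drive negations inward (¬∀x A ≡ ∃x ¬A, ¬∃x A ≡ ∀x ¬A, De Morgan for ∧/∨):
  (∃n G(n)) ∨ (∀t ∀q (¬G(q) ∨ ¬F(t)))
Pull the quantifiers to the front (each side's bound variable is not free in the other side):
  ∃n ∀t ∀q (G(n) ∨ ¬G(q) ∨ ¬F(t))
The quantifier ∀n sits under an odd number of negations (counting the antecedent side of each →), so it flips to ∃n.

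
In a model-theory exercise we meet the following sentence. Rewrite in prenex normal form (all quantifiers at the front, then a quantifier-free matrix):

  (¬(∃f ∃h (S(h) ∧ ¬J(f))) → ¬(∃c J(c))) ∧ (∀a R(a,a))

∃f ∃h ∀c ∀a ((S(h) ∧ ¬J(f) ∨ ¬J(c)) ∧ R(a,a))

Rewrite implications/biconditionals: A → B as ¬A ∨ B.
  (¬¬(∃f ∃h (S(h) ∧ ¬J(f))) ∨ ¬(∃c J(c))) ∧ (∀a R(a,a))
Push ¬ through the quantifiers and connectives to reach negation normal form:
  ((∃f ∃h (S(h) ∧ ¬J(f))) ∨ (∀c ¬J(c))) ∧ (∀a R(a,a))
Pull the quantifiers to the front (each side's bound variable is not free in the other side):
  ∃f ∃h ∀c ∀a ((S(h) ∧ ¬J(f) ∨ ¬J(c)) ∧ R(a,a))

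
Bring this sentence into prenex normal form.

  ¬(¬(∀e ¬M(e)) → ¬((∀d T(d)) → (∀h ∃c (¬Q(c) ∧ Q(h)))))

∃e ∃d ∀h ∃c (M(e) ∧ (¬T(d) ∨ ¬Q(c) ∧ Q(h)))

Eliminate → and ↔ using ¬ and ∨.
  ¬(¬¬(∀e ¬M(e)) ∨ ¬(¬(∀d T(d)) ∨ (∀h ∃c (¬Q(c) ∧ Q(h)))))
Push ¬ through the quantifiers and connectives to reach negation normal form:
  (∃e M(e)) ∧ ((∃d ¬T(d)) ∨ (∀h ∃c (¬Q(c) ∧ Q(h))))
Extract every quantifier outward, since the variables are now distinct and don't occur free across branches:
  ∃e ∃d ∀h ∃c (M(e) ∧ (¬T(d) ∨ ¬Q(c) ∧ Q(h)))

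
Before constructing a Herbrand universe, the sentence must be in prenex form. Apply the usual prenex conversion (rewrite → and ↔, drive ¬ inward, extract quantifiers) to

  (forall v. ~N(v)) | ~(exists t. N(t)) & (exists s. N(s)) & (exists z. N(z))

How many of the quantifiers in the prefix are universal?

2

Drive negations inward (¬∀x A ≡ ∃x ¬A, ¬∃x A ≡ ∀x ¬A, De Morgan for ∧/∨):
  (forall v. ~N(v)) | (forall t. ~N(t)) & (exists s. N(s)) & (exists z. N(z))
All bound variables are already distinct, so no renaming is needed.
Pull the quantifiers to the front (each side's bound variable is not free in the other side):
  forall v. forall t. exists s. exists z. (~N(v) | ~N(t) & N(s) & N(z))
The prefix is forall v forall t exists s exists z: 2 universal, 2 existential.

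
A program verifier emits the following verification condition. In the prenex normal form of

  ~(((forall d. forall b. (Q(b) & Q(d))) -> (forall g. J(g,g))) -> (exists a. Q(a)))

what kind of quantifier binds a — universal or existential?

Rewrite implications/biconditionals: A → B as ¬A ∨ B.
  ~(~(~(forall d. forall b. (Q(b) & Q(d))) | (forall g. J(g,g))) | (exists a. Q(a)))
Drive negations inward (¬∀x A ≡ ∃x ¬A, ¬∃x A ≡ ∀x ¬A, De Morgan for ∧/∨):
  ((exists d. exists b. (~Q(b) | ~Q(d))) | (forall g. J(g,g))) & (forall a. ~Q(a))
All bound variables are already distinct, so no renaming is needed.
Extract every quantifier outward, since the variables are now distinct and don't occur free across branches:
  exists d. exists b. forall g. forall a. ((~Q(b) | ~Q(d) | J(g,g)) & ~Q(a))
The quantifier exists a sits under an odd number of negations (counting the antecedent side of each →), so it flips to forall a.

universal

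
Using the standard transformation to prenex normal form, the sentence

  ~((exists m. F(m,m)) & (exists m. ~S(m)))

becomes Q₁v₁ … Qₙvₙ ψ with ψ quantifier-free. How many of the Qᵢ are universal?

2

Drive negations inward (¬∀x A ≡ ∃x ¬A, ¬∃x A ≡ ∀x ¬A, De Morgan for ∧/∨):
  (forall m. ~F(m,m)) | (forall m. S(m))
Give each quantifier a distinct variable: m↦s.
  (forall m. ~F(m,m)) | (forall s. S(s))
Extract every quantifier outward, since the variables are now distinct and don't occur free across branches:
  forall m. forall s. (~F(m,m) | S(s))
The prefix is forall m forall s: 2 universal, 0 existential.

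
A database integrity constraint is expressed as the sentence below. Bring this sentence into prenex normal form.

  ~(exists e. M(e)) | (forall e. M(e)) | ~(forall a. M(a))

forall e. forall z1. exists a. (~M(e) | M(z1) | ~M(a))

Push ¬ through the quantifiers and connectives to reach negation normal form:
  (forall e. ~M(e)) | (forall e. M(e)) | (exists a. ~M(a))
Give each quantifier a distinct variable: e↦z1.
  (forall e. ~M(e)) | (forall z1. M(z1)) | (exists a. ~M(a))
Finally move all quantifiers to the prefix:
  forall e. forall z1. exists a. (~M(e) | M(z1) | ~M(a))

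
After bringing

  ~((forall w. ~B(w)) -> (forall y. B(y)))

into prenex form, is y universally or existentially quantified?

Rewrite implications/biconditionals: A → B as ¬A ∨ B.
  ~(~(forall w. ~B(w)) | (forall y. B(y)))
Push ¬ through the quantifiers and connectives to reach negation normal form:
  (forall w. ~B(w)) & (exists y. ~B(y))
All bound variables are already distinct, so no renaming is needed.
Pull the quantifiers to the front (each side's bound variable is not free in the other side):
  forall w. exists y. (~B(w) & ~B(y))
The quantifier forall y sits under an odd number of negations (counting the antecedent side of each →), so it flips to exists y.

existential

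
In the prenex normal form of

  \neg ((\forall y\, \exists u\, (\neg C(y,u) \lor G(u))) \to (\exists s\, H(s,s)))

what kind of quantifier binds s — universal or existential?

universal

First replace A → B with ¬A ∨ B.
  \neg (\neg (\forall y\, \exists u\, (\neg C(y,u) \lor G(u))) \lor (\exists s\, H(s,s)))
Push ¬ through the quantifiers and connectives to reach negation normal form:
  (\forall y\, \exists u\, (\neg C(y,u) \lor G(u))) \land (\forall s\, \neg H(s,s))
Extract every quantifier outward, since the variables are now distinct and don't occur free across branches:
  \forall y\, \exists u\, \forall s\, ((\neg C(y,u) \lor G(u)) \land \neg H(s,s))
The quantifier \exists s sits under an odd number of negations (counting the antecedent side of each →), so it flips to \forall s.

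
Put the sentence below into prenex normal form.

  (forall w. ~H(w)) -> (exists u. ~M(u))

exists w. exists u. (H(w) | ~M(u))

First replace A → B with ¬A ∨ B.
  ~(forall w. ~H(w)) | (exists u. ~M(u))
Push ¬ through the quantifiers and connectives to reach negation normal form:
  (exists w. H(w)) | (exists u. ~M(u))
All bound variables are already distinct, so no renaming is needed.
Finally move all quantifiers to the prefix:
  exists w. exists u. (H(w) | ~M(u))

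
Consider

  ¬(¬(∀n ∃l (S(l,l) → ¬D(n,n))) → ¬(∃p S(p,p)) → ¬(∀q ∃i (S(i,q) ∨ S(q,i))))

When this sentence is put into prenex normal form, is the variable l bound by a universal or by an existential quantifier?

First replace A → B with ¬A ∨ B.
  ¬(¬¬(∀n ∃l (¬S(l,l) ∨ ¬D(n,n))) ∨ ¬¬(∃p S(p,p)) ∨ ¬(∀q ∃i (S(i,q) ∨ S(q,i))))
Move each ¬ inward, flipping quantifiers it crosses:
  (∃n ∀l (S(l,l) ∧ D(n,n))) ∧ (∀p ¬S(p,p)) ∧ (∀q ∃i (S(i,q) ∨ S(q,i)))
All bound variables are already distinct, so no renaming is needed.
Extract every quantifier outward, since the variables are now distinct and don't occur free across branches:
  ∃n ∀l ∀p ∀q ∃i (S(l,l) ∧ D(n,n) ∧ ¬S(p,p) ∧ (S(i,q) ∨ S(q,i)))
The quantifier ∃l sits under an odd number of negations (counting the antecedent side of each →), so it flips to ∀l.

universal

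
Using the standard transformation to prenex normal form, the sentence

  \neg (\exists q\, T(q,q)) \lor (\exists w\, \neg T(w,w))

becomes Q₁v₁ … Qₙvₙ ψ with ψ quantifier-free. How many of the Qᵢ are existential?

Push ¬ through the quantifiers and connectives to reach negation normal form:
  (\forall q\, \neg T(q,q)) \lor (\exists w\, \neg T(w,w))
Extract every quantifier outward, since the variables are now distinct and don't occur free across branches:
  \forall q\, \exists w\, (\neg T(q,q) \lor \neg T(w,w))
The prefix is \forall q \exists w: 1 universal, 1 existential.

1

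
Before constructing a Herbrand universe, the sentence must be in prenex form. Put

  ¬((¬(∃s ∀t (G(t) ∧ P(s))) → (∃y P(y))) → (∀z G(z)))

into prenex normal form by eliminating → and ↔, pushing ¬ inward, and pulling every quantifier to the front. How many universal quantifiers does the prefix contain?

First replace A → B with ¬A ∨ B.
  ¬(¬(¬¬(∃s ∀t (G(t) ∧ P(s))) ∨ (∃y P(y))) ∨ (∀z G(z)))
Move each ¬ inward, flipping quantifiers it crosses:
  ((∃s ∀t (G(t) ∧ P(s))) ∨ (∃y P(y))) ∧ (∃z ¬G(z))
Extract every quantifier outward, since the variables are now distinct and don't occur free across branches:
  ∃s ∀t ∃y ∃z ((G(t) ∧ P(s) ∨ P(y)) ∧ ¬G(z))
The prefix is ∃s ∀t ∃y ∃z: 1 universal, 3 existential.

1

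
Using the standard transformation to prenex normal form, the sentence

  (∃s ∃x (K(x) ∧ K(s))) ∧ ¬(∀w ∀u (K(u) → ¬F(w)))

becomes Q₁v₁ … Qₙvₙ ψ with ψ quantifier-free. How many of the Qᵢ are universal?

First replace A → B with ¬A ∨ B.
  (∃s ∃x (K(x) ∧ K(s))) ∧ ¬(∀w ∀u (¬K(u) ∨ ¬F(w)))
Move each ¬ inward, flipping quantifiers it crosses:
  (∃s ∃x (K(x) ∧ K(s))) ∧ (∃w ∃u (K(u) ∧ F(w)))
All bound variables are already distinct, so no renaming is needed.
Finally move all quantifiers to the prefix:
  ∃s ∃x ∃w ∃u (K(x) ∧ K(s) ∧ K(u) ∧ F(w))
The prefix is ∃s ∃x ∃w ∃u: 0 universal, 4 existential.

0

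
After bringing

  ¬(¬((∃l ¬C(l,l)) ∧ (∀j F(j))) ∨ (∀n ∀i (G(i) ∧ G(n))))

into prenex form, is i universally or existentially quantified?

Drive negations inward (¬∀x A ≡ ∃x ¬A, ¬∃x A ≡ ∀x ¬A, De Morgan for ∧/∨):
  (∃l ¬C(l,l)) ∧ (∀j F(j)) ∧ (∃n ∃i (¬G(i) ∨ ¬G(n)))
Pull the quantifiers to the front (each side's bound variable is not free in the other side):
  ∃l ∀j ∃n ∃i (¬C(l,l) ∧ F(j) ∧ (¬G(i) ∨ ¬G(n)))
The quantifier ∀i sits under an odd number of negations, so it flips to ∃i.

existential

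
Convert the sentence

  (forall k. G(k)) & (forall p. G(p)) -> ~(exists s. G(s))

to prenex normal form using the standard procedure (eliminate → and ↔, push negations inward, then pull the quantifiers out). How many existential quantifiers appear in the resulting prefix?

Eliminate → and ↔ using ¬ and ∨.
  ~((forall k. G(k)) & (forall p. G(p))) | ~(exists s. G(s))
Drive negations inward (¬∀x A ≡ ∃x ¬A, ¬∃x A ≡ ∀x ¬A, De Morgan for ∧/∨):
  (exists k. ~G(k)) | (exists p. ~G(p)) | (forall s. ~G(s))
All bound variables are already distinct, so no renaming is needed.
Finally move all quantifiers to the prefix:
  exists k. exists p. forall s. (~G(k) | ~G(p) | ~G(s))
The prefix is exists k exists p forall s: 1 universal, 2 existential.

2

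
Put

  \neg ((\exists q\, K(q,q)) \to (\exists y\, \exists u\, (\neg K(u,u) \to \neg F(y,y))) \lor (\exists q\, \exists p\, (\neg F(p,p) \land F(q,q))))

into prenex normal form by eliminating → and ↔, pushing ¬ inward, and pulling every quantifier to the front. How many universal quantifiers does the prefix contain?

4

Rewrite implications/biconditionals: A → B as ¬A ∨ B.
  \neg (\neg (\exists q\, K(q,q)) \lor (\exists y\, \exists u\, (\neg \neg K(u,u) \lor \neg F(y,y))) \lor (\exists q\, \exists p\, (\neg F(p,p) \land F(q,q))))
Drive negations inward (¬∀x A ≡ ∃x ¬A, ¬∃x A ≡ ∀x ¬A, De Morgan for ∧/∨):
  (\exists q\, K(q,q)) \land (\forall y\, \forall u\, (\neg K(u,u) \land F(y,y))) \land (\forall q\, \forall p\, (F(p,p) \lor \neg F(q,q)))
Rename bound variables to avoid capture: q↦w1.
  (\exists q\, K(q,q)) \land (\forall y\, \forall u\, (\neg K(u,u) \land F(y,y))) \land (\forall w1\, \forall p\, (F(p,p) \lor \neg F(w1,w1)))
Extract every quantifier outward, since the variables are now distinct and don't occur free across branches:
  \exists q\, \forall y\, \forall u\, \forall w1\, \forall p\, (K(q,q) \land \neg K(u,u) \land F(y,y) \land (F(p,p) \lor \neg F(w1,w1)))
The prefix is \exists q \forall y \forall u \forall w1 \forall p: 4 universal, 1 existential.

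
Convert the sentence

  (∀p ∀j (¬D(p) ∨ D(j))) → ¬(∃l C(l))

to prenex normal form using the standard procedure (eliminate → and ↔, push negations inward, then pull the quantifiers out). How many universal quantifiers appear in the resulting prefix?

Eliminate → and ↔ using ¬ and ∨.
  ¬(∀p ∀j (¬D(p) ∨ D(j))) ∨ ¬(∃l C(l))
Move each ¬ inward, flipping quantifiers it crosses:
  (∃p ∃j (D(p) ∧ ¬D(j))) ∨ (∀l ¬C(l))
Extract every quantifier outward, since the variables are now distinct and don't occur free across branches:
  ∃p ∃j ∀l (D(p) ∧ ¬D(j) ∨ ¬C(l))
The prefix is ∃p ∃j ∀l: 1 universal, 2 existential.

1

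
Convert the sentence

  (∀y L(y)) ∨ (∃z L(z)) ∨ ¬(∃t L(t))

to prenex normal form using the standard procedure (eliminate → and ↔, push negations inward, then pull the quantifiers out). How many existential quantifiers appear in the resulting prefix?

1

Push ¬ through the quantifiers and connectives to reach negation normal form:
  (∀y L(y)) ∨ (∃z L(z)) ∨ (∀t ¬L(t))
All bound variables are already distinct, so no renaming is needed.
Finally move all quantifiers to the prefix:
  ∀y ∃z ∀t (L(y) ∨ L(z) ∨ ¬L(t))
The prefix is ∀y ∃z ∀t: 2 universal, 1 existential.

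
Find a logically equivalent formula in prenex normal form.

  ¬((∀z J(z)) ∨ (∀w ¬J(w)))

∃z ∃w (¬J(z) ∧ J(w))

Drive negations inward (¬∀x A ≡ ∃x ¬A, ¬∃x A ≡ ∀x ¬A, De Morgan for ∧/∨):
  (∃z ¬J(z)) ∧ (∃w J(w))
Pull the quantifiers to the front (each side's bound variable is not free in the other side):
  ∃z ∃w (¬J(z) ∧ J(w))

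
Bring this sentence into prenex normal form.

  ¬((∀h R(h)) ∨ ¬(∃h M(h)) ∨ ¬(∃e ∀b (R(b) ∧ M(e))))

∃h ∃w1 ∃e ∀b (¬R(h) ∧ M(w1) ∧ R(b) ∧ M(e))

Drive negations inward (¬∀x A ≡ ∃x ¬A, ¬∃x A ≡ ∀x ¬A, De Morgan for ∧/∨):
  (∃h ¬R(h)) ∧ (∃h M(h)) ∧ (∃e ∀b (R(b) ∧ M(e)))
Give each quantifier a distinct variable: h↦w1.
  (∃h ¬R(h)) ∧ (∃w1 M(w1)) ∧ (∃e ∀b (R(b) ∧ M(e)))
Extract every quantifier outward, since the variables are now distinct and don't occur free across branches:
  ∃h ∃w1 ∃e ∀b (¬R(h) ∧ M(w1) ∧ R(b) ∧ M(e))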